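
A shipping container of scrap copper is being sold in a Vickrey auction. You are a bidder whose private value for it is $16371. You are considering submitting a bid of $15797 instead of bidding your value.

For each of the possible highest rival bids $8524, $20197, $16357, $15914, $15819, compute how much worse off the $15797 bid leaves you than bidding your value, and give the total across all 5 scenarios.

$1023

The deviation costs you only when the competing bid falls strictly between $15797 and $16371; elsewhere both bids give the same outcome.
$8524: outcomes coincide → loss $0.
$20197: outcomes coincide → loss $0.
$16357: truthful payoff $14, deviation payoff $0 → loss $14.
$15914: truthful payoff $457, deviation payoff $0 → loss $457.
$15819: truthful payoff $552, deviation payoff $0 → loss $552.
Total loss = $14 + $457 + $552 = $1023.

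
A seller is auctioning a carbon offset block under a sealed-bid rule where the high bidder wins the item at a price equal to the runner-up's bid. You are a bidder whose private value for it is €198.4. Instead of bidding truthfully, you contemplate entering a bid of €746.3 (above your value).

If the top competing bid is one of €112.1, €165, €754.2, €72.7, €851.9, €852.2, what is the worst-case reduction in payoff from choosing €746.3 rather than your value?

€0

€112.1: same outcome either way → loss €0.
€165: same outcome either way → loss €0.
€754.2: same outcome either way → loss €0.
€72.7: same outcome either way → loss €0.
€851.9: same outcome either way → loss €0.
€852.2: same outcome either way → loss €0.
Maximum loss: €0.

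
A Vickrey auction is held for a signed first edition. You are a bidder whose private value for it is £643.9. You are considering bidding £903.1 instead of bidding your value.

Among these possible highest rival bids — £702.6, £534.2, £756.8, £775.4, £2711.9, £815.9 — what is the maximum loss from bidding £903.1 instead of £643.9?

£172

£702.6: truthful gives £0, deviation gives −£58.7 → loss £58.7.
£534.2: same outcome either way → loss £0.
£756.8: truthful gives £0, deviation gives −£112.9 → loss £112.9.
£775.4: truthful gives £0, deviation gives −£131.5 → loss £131.5.
£2711.9: same outcome either way → loss £0.
£815.9: truthful gives £0, deviation gives −£172 → loss £172.
Maximum loss: £172.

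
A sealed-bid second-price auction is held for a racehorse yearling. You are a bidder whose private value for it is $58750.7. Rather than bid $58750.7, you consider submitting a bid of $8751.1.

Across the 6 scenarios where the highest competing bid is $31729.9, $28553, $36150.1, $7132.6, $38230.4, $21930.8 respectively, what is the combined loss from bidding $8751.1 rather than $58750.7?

$137159.3

The deviation costs you only when the competing bid falls strictly between $8751.1 and $58750.7; elsewhere both bids give the same outcome.
$31729.9: truthful payoff $27020.8, deviation payoff $0 → loss $27020.8.
$28553: truthful payoff $30197.7, deviation payoff $0 → loss $30197.7.
$36150.1: truthful payoff $22600.6, deviation payoff $0 → loss $22600.6.
$7132.6: outcomes coincide → loss $0.
$38230.4: truthful payoff $20520.3, deviation payoff $0 → loss $20520.3.
$21930.8: truthful payoff $36819.9, deviation payoff $0 → loss $36819.9.
Total loss = $27020.8 + $30197.7 + $22600.6 + $20520.3 + $36819.9 = $137159.3.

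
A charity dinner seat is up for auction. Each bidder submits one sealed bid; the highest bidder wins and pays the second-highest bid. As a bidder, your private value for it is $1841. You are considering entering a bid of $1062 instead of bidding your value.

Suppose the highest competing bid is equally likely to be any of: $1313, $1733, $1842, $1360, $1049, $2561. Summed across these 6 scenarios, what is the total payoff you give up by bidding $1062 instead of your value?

The deviation costs you only when the competing bid falls strictly between $1062 and $1841; elsewhere both bids give the same outcome.
$1313: truthful payoff $528, deviation payoff $0 → loss $528.
$1733: truthful payoff $108, deviation payoff $0 → loss $108.
$1842: outcomes coincide → loss $0.
$1360: truthful payoff $481, deviation payoff $0 → loss $481.
$1049: outcomes coincide → loss $0.
$2561: outcomes coincide → loss $0.
Total loss = $528 + $108 + $481 = $1117.
Truthful bidding weakly dominates here: raising your bid can only win items priced above your value, and lowering it can only forfeit items priced below.

$1117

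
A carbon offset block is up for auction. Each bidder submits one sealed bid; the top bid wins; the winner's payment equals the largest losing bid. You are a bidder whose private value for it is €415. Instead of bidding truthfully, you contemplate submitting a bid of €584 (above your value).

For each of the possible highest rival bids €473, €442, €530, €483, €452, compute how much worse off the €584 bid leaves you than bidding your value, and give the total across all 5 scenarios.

€305

The deviation costs you only when the competing bid falls strictly between €415 and €584; elsewhere both bids give the same outcome.
€473: truthful payoff €0, deviation payoff −€58 → loss €58.
€442: truthful payoff €0, deviation payoff −€27 → loss €27.
€530: truthful payoff €0, deviation payoff −€115 → loss €115.
€483: truthful payoff €0, deviation payoff −€68 → loss €68.
€452: truthful payoff €0, deviation payoff −€37 → loss €37.
Total loss = €58 + €27 + €115 + €68 + €37 = €305.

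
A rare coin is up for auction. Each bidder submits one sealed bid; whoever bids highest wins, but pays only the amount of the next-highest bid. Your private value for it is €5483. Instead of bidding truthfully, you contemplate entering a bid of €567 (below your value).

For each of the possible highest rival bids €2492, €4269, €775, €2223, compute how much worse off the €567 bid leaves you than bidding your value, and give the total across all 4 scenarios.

€12173

The deviation costs you only when the competing bid falls strictly between €567 and €5483; elsewhere both bids give the same outcome.
€2492: truthful payoff €2991, deviation payoff €0 → loss €2991.
€4269: truthful payoff €1214, deviation payoff €0 → loss €1214.
€775: truthful payoff €4708, deviation payoff €0 → loss €4708.
€2223: truthful payoff €3260, deviation payoff €0 → loss €3260.
Total loss = €2991 + €1214 + €4708 + €3260 = €12173.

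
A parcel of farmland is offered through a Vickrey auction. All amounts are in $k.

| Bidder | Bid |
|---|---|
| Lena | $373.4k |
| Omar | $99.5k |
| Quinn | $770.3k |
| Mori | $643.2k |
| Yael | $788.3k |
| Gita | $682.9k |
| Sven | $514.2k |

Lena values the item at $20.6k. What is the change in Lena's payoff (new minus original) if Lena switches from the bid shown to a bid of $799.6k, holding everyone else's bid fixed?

−$767.7k

The highest bid among the other bidders is $788.3k; Lena's bid doesn't change that.
Original bid $373.4k: Lena is not highest (top rival bid is $788.3k); payoff $0k.
Alternative bid $799.6k: Lena is highest, pays the top rival bid $788.3k; payoff $20.6k − $788.3k = −$767.7k.
Change in payoff = −$767.7k − ($0k) = −$767.7k.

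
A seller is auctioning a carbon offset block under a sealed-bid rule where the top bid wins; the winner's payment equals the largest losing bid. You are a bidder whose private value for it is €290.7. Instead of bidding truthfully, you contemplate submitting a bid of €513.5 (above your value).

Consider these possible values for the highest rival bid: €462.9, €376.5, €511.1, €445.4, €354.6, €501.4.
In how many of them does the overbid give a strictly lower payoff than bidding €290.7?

6

The deviation hurts exactly when the highest competing bid lies strictly between €290.7 and €513.5 — overbidding then wins at a price above your value.
€462.9: inside the interval → strictly worse (loss €172.2).
€376.5: inside the interval → strictly worse (loss €85.8).
€511.1: inside the interval → strictly worse (loss €220.4).
€445.4: inside the interval → strictly worse (loss €154.7).
€354.6: inside the interval → strictly worse (loss €63.9).
€501.4: inside the interval → strictly worse (loss €210.7).
Count: 6.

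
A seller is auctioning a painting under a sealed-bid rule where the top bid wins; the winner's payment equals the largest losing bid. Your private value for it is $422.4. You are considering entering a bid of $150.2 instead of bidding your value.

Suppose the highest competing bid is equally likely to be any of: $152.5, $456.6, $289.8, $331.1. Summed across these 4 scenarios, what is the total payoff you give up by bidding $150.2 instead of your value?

The deviation costs you only when the competing bid falls strictly between $150.2 and $422.4; elsewhere both bids give the same outcome.
$152.5: truthful payoff $269.9, deviation payoff $0 → loss $269.9.
$456.6: outcomes coincide → loss $0.
$289.8: truthful payoff $132.6, deviation payoff $0 → loss $132.6.
$331.1: truthful payoff $91.3, deviation payoff $0 → loss $91.3.
Total loss = $269.9 + $132.6 + $91.3 = $493.8.

$493.8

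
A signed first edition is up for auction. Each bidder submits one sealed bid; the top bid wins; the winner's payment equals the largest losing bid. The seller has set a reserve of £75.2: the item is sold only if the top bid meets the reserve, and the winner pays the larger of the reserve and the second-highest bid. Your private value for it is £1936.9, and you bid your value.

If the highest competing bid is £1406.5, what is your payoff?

£530.4

Your bid £1936.9 is the highest and exceeds the reserve.
Price = max(second-highest bid, reserve) = max(£1406.5, £75.2) = £1406.5.
Payoff = £1936.9 − £1406.5 = £530.4.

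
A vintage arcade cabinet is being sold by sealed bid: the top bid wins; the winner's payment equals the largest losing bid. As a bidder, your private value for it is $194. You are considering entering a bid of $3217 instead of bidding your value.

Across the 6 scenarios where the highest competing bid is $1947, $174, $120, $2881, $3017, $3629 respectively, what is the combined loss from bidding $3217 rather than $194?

The deviation costs you only when the competing bid falls strictly between $194 and $3217; elsewhere both bids give the same outcome.
$1947: truthful payoff $0, deviation payoff −$1753 → loss $1753.
$174: outcomes coincide → loss $0.
$120: outcomes coincide → loss $0.
$2881: truthful payoff $0, deviation payoff −$2687 → loss $2687.
$3017: truthful payoff $0, deviation payoff −$2823 → loss $2823.
$3629: outcomes coincide → loss $0.
Total loss = $1753 + $2687 + $2823 = $7263.
In a second-price auction your bid sets only whether you win, not what you pay, so bidding your true value is weakly dominant.

$7263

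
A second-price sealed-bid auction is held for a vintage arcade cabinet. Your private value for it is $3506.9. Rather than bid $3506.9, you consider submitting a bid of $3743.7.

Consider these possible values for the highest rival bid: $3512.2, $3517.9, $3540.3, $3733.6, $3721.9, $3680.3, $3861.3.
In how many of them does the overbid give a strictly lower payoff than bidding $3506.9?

6

The deviation hurts exactly when the highest competing bid lies strictly between $3506.9 and $3743.7 — overbidding then wins at a price above your value.
$3512.2: inside the interval → strictly worse (loss $5.3).
$3517.9: inside the interval → strictly worse (loss $11).
$3540.3: inside the interval → strictly worse (loss $33.4).
$3733.6: inside the interval → strictly worse (loss $226.7).
$3721.9: inside the interval → strictly worse (loss $215).
$3680.3: inside the interval → strictly worse (loss $173.4).
$3861.3: above both → same outcome either way.
Count: 6.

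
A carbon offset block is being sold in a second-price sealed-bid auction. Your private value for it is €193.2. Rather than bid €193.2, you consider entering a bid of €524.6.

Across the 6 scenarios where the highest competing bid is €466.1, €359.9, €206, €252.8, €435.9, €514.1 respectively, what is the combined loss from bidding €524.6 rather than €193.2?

The deviation costs you only when the competing bid falls strictly between €193.2 and €524.6; elsewhere both bids give the same outcome.
€466.1: truthful payoff €0, deviation payoff −€272.9 → loss €272.9.
€359.9: truthful payoff €0, deviation payoff −€166.7 → loss €166.7.
€206: truthful payoff €0, deviation payoff −€12.8 → loss €12.8.
€252.8: truthful payoff €0, deviation payoff −€59.6 → loss €59.6.
€435.9: truthful payoff €0, deviation payoff −€242.7 → loss €242.7.
€514.1: truthful payoff €0, deviation payoff −€320.9 → loss €320.9.
Total loss = €272.9 + €166.7 + €12.8 + €59.6 + €242.7 + €320.9 = €1075.6.
Because the price is fixed by the runner-up's bid, deviating from your value can only change a good outcome into a bad one — never the reverse.

€1075.6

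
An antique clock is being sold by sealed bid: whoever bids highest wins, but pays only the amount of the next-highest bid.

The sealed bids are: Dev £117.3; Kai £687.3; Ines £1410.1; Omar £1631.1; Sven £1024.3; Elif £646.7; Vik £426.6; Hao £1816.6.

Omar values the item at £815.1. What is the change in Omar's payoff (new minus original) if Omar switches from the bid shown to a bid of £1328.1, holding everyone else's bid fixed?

The highest bid among the other bidders is £1816.6; Omar's bid doesn't change that.
Original bid £1631.1: Omar is not highest (top rival bid is £1816.6); payoff £0.
Alternative bid £1328.1: Omar is not highest (top rival bid is £1816.6); payoff £0.
Change in payoff = £0 − (£0) = £0.

£0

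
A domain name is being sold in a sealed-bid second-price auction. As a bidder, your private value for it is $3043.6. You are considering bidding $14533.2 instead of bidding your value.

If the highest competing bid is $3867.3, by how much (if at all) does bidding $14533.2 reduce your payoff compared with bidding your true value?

$823.7

Bidding your value $3043.6: you lose (since $3043.6 < $3867.3). Payoff $0.
Bidding $14533.2: you win and pay $3867.3. Payoff $3043.6 − $3867.3 = −$823.7.
The competing bid $3867.3 lies between your value and your inflated bid, so overbidding wins an item priced above your value.
Loss from deviating = $0 − (−$823.7) = $823.7.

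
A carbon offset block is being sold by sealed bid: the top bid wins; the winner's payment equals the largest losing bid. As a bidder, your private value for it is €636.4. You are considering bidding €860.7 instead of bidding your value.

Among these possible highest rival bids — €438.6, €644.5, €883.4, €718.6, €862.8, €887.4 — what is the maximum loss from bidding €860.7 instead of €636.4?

€82.2

€438.6: same outcome either way → loss €0.
€644.5: truthful gives €0, deviation gives −€8.1 → loss €8.1.
€883.4: same outcome either way → loss €0.
€718.6: truthful gives €0, deviation gives −€82.2 → loss €82.2.
€862.8: same outcome either way → loss €0.
€887.4: same outcome either way → loss €0.
Maximum loss: €82.2.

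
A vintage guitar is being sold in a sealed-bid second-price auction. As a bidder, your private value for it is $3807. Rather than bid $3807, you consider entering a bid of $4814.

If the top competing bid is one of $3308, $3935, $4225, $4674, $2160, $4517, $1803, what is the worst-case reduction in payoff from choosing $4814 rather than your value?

$867

$3308: same outcome either way → loss $0.
$3935: truthful gives $0, deviation gives −$128 → loss $128.
$4225: truthful gives $0, deviation gives −$418 → loss $418.
$4674: truthful gives $0, deviation gives −$867 → loss $867.
$2160: same outcome either way → loss $0.
$4517: truthful gives $0, deviation gives −$710 → loss $710.
$1803: same outcome either way → loss $0.
Maximum loss: $867.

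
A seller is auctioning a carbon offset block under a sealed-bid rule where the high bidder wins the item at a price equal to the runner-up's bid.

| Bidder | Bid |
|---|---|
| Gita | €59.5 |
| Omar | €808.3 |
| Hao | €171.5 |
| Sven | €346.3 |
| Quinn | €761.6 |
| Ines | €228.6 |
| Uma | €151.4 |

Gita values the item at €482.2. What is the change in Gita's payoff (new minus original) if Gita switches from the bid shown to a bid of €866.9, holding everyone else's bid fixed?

−€326.1

The highest bid among the other bidders is €808.3; Gita's bid doesn't change that.
Original bid €59.5: Gita is not highest (top rival bid is €808.3); payoff €0.
Alternative bid €866.9: Gita is highest, pays the top rival bid €808.3; payoff €482.2 − €808.3 = −€326.1.
Change in payoff = −€326.1 − (€0) = −€326.1.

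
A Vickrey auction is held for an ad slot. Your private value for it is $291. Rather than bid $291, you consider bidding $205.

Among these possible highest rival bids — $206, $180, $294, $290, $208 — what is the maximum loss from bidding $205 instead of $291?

$85

$206: truthful gives $85, deviation gives $0 → loss $85.
$180: same outcome either way → loss $0.
$294: same outcome either way → loss $0.
$290: truthful gives $1, deviation gives $0 → loss $1.
$208: truthful gives $83, deviation gives $0 → loss $83.
Maximum loss: $85.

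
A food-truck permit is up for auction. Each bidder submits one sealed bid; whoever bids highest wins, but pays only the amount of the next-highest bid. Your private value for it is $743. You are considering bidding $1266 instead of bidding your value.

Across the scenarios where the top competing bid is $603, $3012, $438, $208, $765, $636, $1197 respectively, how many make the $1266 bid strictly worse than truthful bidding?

2

The deviation hurts exactly when the highest competing bid lies strictly between $743 and $1266 — overbidding then wins at a price above your value.
$603: below both → same outcome either way.
$3012: above both → same outcome either way.
$438: below both → same outcome either way.
$208: below both → same outcome either way.
$765: inside the interval → strictly worse (loss $22).
$636: below both → same outcome either way.
$1197: inside the interval → strictly worse (loss $454).
Count: 2.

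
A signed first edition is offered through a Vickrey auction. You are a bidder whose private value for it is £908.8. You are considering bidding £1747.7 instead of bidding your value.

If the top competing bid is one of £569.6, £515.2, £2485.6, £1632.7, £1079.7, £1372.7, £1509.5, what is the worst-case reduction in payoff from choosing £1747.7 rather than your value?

£723.9

£569.6: same outcome either way → loss £0.
£515.2: same outcome either way → loss £0.
£2485.6: same outcome either way → loss £0.
£1632.7: truthful gives £0, deviation gives −£723.9 → loss £723.9.
£1079.7: truthful gives £0, deviation gives −£170.9 → loss £170.9.
£1372.7: truthful gives £0, deviation gives −£463.9 → loss £463.9.
£1509.5: truthful gives £0, deviation gives −£600.7 → loss £600.7.
Maximum loss: £723.9.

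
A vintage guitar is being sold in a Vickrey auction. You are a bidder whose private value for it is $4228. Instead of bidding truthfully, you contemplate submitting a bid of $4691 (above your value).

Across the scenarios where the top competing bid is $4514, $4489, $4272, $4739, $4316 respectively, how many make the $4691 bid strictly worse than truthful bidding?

The deviation hurts exactly when the highest competing bid lies strictly between $4228 and $4691 — overbidding then wins at a price above your value.
$4514: inside the interval → strictly worse (loss $286).
$4489: inside the interval → strictly worse (loss $261).
$4272: inside the interval → strictly worse (loss $44).
$4739: above both → same outcome either way.
$4316: inside the interval → strictly worse (loss $88).
Count: 4.

4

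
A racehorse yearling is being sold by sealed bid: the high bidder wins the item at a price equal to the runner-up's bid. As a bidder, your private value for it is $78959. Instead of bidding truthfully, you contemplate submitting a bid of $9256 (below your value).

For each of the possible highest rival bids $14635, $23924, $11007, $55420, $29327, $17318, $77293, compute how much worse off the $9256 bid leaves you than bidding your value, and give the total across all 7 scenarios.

The deviation costs you only when the competing bid falls strictly between $9256 and $78959; elsewhere both bids give the same outcome.
$14635: truthful payoff $64324, deviation payoff $0 → loss $64324.
$23924: truthful payoff $55035, deviation payoff $0 → loss $55035.
$11007: truthful payoff $67952, deviation payoff $0 → loss $67952.
$55420: truthful payoff $23539, deviation payoff $0 → loss $23539.
$29327: truthful payoff $49632, deviation payoff $0 → loss $49632.
$17318: truthful payoff $61641, deviation payoff $0 → loss $61641.
$77293: truthful payoff $1666, deviation payoff $0 → loss $1666.
Total loss = $64324 + $55035 + $67952 + $23539 + $49632 + $61641 + $1666 = $323789.

$323789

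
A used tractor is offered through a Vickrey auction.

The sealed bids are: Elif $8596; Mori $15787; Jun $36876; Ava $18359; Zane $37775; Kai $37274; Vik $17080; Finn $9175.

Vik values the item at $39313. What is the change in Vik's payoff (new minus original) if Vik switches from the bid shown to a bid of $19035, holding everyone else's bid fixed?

The highest bid among the other bidders is $37775; Vik's bid doesn't change that.
Original bid $17080: Vik is not highest (top rival bid is $37775); payoff $0.
Alternative bid $19035: Vik is not highest (top rival bid is $37775); payoff $0.
Change in payoff = $0 − ($0) = $0.

$0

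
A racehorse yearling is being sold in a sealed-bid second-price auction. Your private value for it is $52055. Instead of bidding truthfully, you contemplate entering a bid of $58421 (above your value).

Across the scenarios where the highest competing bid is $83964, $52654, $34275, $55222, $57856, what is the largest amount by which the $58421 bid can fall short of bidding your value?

$5801

$83964: same outcome either way → loss $0.
$52654: truthful gives $0, deviation gives −$599 → loss $599.
$34275: same outcome either way → loss $0.
$55222: truthful gives $0, deviation gives −$3167 → loss $3167.
$57856: truthful gives $0, deviation gives −$5801 → loss $5801.
Maximum loss: $5801.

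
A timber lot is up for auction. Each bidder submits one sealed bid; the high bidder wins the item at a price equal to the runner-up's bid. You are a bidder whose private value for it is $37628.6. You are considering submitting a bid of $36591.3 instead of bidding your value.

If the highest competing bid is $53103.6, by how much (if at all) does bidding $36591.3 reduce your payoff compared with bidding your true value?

Bidding your value $37628.6: you lose (since $37628.6 < $53103.6). Payoff $0.
Bidding $36591.3: you lose. Payoff $0.
Difference = $0 − $0 = $0; both bids lead to the same outcome because the competing bid is above both your value and your alternative bid.
In a second-price auction your bid sets only whether you win, not what you pay, so bidding your true value is weakly dominant.

$0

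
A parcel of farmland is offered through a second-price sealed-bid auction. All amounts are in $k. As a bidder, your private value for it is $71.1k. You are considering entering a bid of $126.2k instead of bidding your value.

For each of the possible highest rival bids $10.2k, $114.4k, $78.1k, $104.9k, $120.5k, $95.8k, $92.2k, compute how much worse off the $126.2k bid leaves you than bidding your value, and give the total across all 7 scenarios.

$179.3k

The deviation costs you only when the competing bid falls strictly between $71.1k and $126.2k; elsewhere both bids give the same outcome.
$10.2k: outcomes coincide → loss $0k.
$114.4k: truthful payoff $0k, deviation payoff −$43.3k → loss $43.3k.
$78.1k: truthful payoff $0k, deviation payoff −$7k → loss $7k.
$104.9k: truthful payoff $0k, deviation payoff −$33.8k → loss $33.8k.
$120.5k: truthful payoff $0k, deviation payoff −$49.4k → loss $49.4k.
$95.8k: truthful payoff $0k, deviation payoff −$24.7k → loss $24.7k.
$92.2k: truthful payoff $0k, deviation payoff −$21.1k → loss $21.1k.
Total loss = $43.3k + $7k + $33.8k + $49.4k + $24.7k + $21.1k = $179.3k.
Because the price is fixed by the runner-up's bid, deviating from your value can only change a good outcome into a bad one — never the reverse.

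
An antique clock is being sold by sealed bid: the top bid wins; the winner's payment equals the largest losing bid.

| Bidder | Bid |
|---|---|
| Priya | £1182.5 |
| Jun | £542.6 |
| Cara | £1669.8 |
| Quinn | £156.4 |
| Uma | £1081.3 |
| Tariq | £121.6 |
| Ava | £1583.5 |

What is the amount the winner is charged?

Highest bid: Cara at £1669.8, so Cara wins.
Second-highest bid: Ava at £1583.5 — that is the price the winner pays.

£1583.5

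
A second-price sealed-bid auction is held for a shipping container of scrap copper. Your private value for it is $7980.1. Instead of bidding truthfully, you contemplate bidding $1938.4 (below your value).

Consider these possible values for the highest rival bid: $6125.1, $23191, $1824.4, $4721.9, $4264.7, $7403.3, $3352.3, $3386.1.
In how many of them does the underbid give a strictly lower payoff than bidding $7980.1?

The deviation hurts exactly when the highest competing bid lies strictly between $1938.4 and $7980.1 — underbidding then forfeits a profitable win.
$6125.1: inside the interval → strictly worse (loss $1855).
$23191: above both → same outcome either way.
$1824.4: below both → same outcome either way.
$4721.9: inside the interval → strictly worse (loss $3258.2).
$4264.7: inside the interval → strictly worse (loss $3715.4).
$7403.3: inside the interval → strictly worse (loss $576.8).
$3352.3: inside the interval → strictly worse (loss $4627.8).
$3386.1: inside the interval → strictly worse (loss $4594).
Count: 6.

6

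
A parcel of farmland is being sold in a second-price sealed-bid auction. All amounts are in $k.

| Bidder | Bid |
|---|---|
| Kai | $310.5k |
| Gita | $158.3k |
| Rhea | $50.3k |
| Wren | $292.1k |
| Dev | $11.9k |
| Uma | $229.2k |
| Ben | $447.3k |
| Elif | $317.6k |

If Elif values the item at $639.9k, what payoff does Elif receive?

Highest bid: Ben at $447.3k, so Ben wins.
Second-highest bid: Elif at $317.6k — that is the price the winner pays.
Elif did not win, so Elif pays nothing and receives nothing: payoff $0k.

$0k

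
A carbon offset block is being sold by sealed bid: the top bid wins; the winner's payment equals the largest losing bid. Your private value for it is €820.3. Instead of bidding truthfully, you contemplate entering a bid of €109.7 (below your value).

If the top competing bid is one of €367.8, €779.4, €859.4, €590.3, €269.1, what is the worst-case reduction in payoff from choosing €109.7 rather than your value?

€551.2

€367.8: truthful gives €452.5, deviation gives €0 → loss €452.5.
€779.4: truthful gives €40.9, deviation gives €0 → loss €40.9.
€859.4: same outcome either way → loss €0.
€590.3: truthful gives €230, deviation gives €0 → loss €230.
€269.1: truthful gives €551.2, deviation gives €0 → loss €551.2.
Maximum loss: €551.2.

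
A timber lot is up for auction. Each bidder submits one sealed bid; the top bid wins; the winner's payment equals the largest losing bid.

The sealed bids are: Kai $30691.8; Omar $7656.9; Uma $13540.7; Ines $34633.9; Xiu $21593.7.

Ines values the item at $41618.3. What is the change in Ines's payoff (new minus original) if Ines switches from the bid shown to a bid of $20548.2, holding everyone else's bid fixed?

The highest bid among the other bidders is $30691.8; Ines's bid doesn't change that.
Original bid $34633.9: Ines is highest, pays the top rival bid $30691.8; payoff $41618.3 − $30691.8 = $10926.5.
Alternative bid $20548.2: Ines is not highest (top rival bid is $30691.8); payoff $0.
Change in payoff = $0 − ($10926.5) = −$10926.5.

−$10926.5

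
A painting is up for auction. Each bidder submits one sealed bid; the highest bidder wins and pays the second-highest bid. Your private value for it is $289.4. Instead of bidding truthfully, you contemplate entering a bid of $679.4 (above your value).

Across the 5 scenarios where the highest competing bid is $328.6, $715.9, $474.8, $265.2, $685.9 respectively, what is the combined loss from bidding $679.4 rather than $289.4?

The deviation costs you only when the competing bid falls strictly between $289.4 and $679.4; elsewhere both bids give the same outcome.
$328.6: truthful payoff $0, deviation payoff −$39.2 → loss $39.2.
$715.9: outcomes coincide → loss $0.
$474.8: truthful payoff $0, deviation payoff −$185.4 → loss $185.4.
$265.2: outcomes coincide → loss $0.
$685.9: outcomes coincide → loss $0.
Total loss = $39.2 + $185.4 = $224.6.
In a second-price auction your bid sets only whether you win, not what you pay, so bidding your true value is weakly dominant.

$224.6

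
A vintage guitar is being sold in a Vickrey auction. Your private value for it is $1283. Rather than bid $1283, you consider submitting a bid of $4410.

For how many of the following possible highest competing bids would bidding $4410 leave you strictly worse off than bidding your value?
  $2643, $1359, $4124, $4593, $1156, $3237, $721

4

The deviation hurts exactly when the highest competing bid lies strictly between $1283 and $4410 — overbidding then wins at a price above your value.
$2643: inside the interval → strictly worse (loss $1360).
$1359: inside the interval → strictly worse (loss $76).
$4124: inside the interval → strictly worse (loss $2841).
$4593: above both → same outcome either way.
$1156: below both → same outcome either way.
$3237: inside the interval → strictly worse (loss $1954).
$721: below both → same outcome either way.
Count: 4.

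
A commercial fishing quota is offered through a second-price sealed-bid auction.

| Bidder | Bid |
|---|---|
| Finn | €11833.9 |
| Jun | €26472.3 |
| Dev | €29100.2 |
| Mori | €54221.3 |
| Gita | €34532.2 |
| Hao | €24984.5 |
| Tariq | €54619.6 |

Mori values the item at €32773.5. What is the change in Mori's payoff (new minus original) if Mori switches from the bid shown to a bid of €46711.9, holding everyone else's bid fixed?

The highest bid among the other bidders is €54619.6; Mori's bid doesn't change that.
Original bid €54221.3: Mori is not highest (top rival bid is €54619.6); payoff €0.
Alternative bid €46711.9: Mori is not highest (top rival bid is €54619.6); payoff €0.
Change in payoff = €0 − (€0) = €0.

€0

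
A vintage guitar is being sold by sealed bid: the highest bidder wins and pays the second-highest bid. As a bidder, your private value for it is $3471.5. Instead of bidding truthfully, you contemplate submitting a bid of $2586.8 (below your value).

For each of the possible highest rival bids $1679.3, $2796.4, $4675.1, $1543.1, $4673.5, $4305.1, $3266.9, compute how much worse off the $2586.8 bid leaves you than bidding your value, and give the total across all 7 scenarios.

The deviation costs you only when the competing bid falls strictly between $2586.8 and $3471.5; elsewhere both bids give the same outcome.
$1679.3: outcomes coincide → loss $0.
$2796.4: truthful payoff $675.1, deviation payoff $0 → loss $675.1.
$4675.1: outcomes coincide → loss $0.
$1543.1: outcomes coincide → loss $0.
$4673.5: outcomes coincide → loss $0.
$4305.1: outcomes coincide → loss $0.
$3266.9: truthful payoff $204.6, deviation payoff $0 → loss $204.6.
Total loss = $675.1 + $204.6 = $879.7.

$879.7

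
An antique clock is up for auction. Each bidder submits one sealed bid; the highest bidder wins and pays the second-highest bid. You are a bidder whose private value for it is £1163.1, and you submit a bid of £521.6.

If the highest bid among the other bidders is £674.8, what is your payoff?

Your bid £521.6 is below the highest competing bid £674.8, so you lose.
A losing bidder pays nothing and receives nothing: payoff = £0.

£0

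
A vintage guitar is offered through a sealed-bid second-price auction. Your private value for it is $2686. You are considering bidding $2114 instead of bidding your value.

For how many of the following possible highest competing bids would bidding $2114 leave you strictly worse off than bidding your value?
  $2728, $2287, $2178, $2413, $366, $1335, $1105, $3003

3

The deviation hurts exactly when the highest competing bid lies strictly between $2114 and $2686 — underbidding then forfeits a profitable win.
$2728: above both → same outcome either way.
$2287: inside the interval → strictly worse (loss $399).
$2178: inside the interval → strictly worse (loss $508).
$2413: inside the interval → strictly worse (loss $273).
$366: below both → same outcome either way.
$1335: below both → same outcome either way.
$1105: below both → same outcome either way.
$3003: above both → same outcome either way.
Count: 3.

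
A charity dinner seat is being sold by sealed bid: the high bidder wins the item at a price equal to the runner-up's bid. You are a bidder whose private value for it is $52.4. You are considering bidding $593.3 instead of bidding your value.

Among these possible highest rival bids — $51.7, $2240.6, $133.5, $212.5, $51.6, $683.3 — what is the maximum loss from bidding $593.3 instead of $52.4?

$160.1

$51.7: same outcome either way → loss $0.
$2240.6: same outcome either way → loss $0.
$133.5: truthful gives $0, deviation gives −$81.1 → loss $81.1.
$212.5: truthful gives $0, deviation gives −$160.1 → loss $160.1.
$51.6: same outcome either way → loss $0.
$683.3: same outcome either way → loss $0.
Maximum loss: $160.1.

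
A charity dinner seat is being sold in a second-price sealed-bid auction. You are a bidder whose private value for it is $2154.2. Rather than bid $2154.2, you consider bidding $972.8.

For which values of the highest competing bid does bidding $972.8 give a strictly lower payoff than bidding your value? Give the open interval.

($972.8, $2154.2)

If the competing bid is below $972.8, both bids win at the same price — no difference.
If it is above $2154.2, both bids lose — no difference.
If it lies strictly between $972.8 and $2154.2, bidding your value wins at a price below your value (positive payoff) while bidding $972.8 loses (payoff 0).
So the deviation strictly hurts on the open interval ($972.8, $2154.2).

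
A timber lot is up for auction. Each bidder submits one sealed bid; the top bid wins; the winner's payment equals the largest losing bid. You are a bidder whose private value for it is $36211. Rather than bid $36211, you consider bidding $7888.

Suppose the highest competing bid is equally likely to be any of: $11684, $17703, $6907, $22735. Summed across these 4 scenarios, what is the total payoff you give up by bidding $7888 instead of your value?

The deviation costs you only when the competing bid falls strictly between $7888 and $36211; elsewhere both bids give the same outcome.
$11684: truthful payoff $24527, deviation payoff $0 → loss $24527.
$17703: truthful payoff $18508, deviation payoff $0 → loss $18508.
$6907: outcomes coincide → loss $0.
$22735: truthful payoff $13476, deviation payoff $0 → loss $13476.
Total loss = $24527 + $18508 + $13476 = $56511.

$56511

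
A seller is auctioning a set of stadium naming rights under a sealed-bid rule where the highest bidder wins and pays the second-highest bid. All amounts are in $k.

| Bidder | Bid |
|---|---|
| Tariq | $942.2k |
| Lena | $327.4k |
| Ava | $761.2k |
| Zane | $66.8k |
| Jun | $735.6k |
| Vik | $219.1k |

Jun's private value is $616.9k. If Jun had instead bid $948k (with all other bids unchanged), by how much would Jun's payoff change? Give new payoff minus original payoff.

The highest bid among the other bidders is $942.2k; Jun's bid doesn't change that.
Original bid $735.6k: Jun is not highest (top rival bid is $942.2k); payoff $0k.
Alternative bid $948k: Jun is highest, pays the top rival bid $942.2k; payoff $616.9k − $942.2k = −$325.3k.
Change in payoff = −$325.3k − ($0k) = −$325.3k.

−$325.3k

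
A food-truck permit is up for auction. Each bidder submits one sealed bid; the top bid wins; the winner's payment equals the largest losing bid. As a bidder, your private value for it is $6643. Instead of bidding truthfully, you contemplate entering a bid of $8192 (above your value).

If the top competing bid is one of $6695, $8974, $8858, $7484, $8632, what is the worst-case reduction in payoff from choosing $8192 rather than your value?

$6695: truthful gives $0, deviation gives −$52 → loss $52.
$8974: same outcome either way → loss $0.
$8858: same outcome either way → loss $0.
$7484: truthful gives $0, deviation gives −$841 → loss $841.
$8632: same outcome either way → loss $0.
Maximum loss: $841.

$841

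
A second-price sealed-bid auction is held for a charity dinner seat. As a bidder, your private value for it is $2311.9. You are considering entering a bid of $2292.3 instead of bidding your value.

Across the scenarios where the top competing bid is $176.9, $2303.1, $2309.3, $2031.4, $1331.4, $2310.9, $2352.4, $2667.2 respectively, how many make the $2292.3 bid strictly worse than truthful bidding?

3

The deviation hurts exactly when the highest competing bid lies strictly between $2292.3 and $2311.9 — underbidding then forfeits a profitable win.
$176.9: below both → same outcome either way.
$2303.1: inside the interval → strictly worse (loss $8.8).
$2309.3: inside the interval → strictly worse (loss $2.6).
$2031.4: below both → same outcome either way.
$1331.4: below both → same outcome either way.
$2310.9: inside the interval → strictly worse (loss $1).
$2352.4: above both → same outcome either way.
$2667.2: above both → same outcome either way.
Count: 3.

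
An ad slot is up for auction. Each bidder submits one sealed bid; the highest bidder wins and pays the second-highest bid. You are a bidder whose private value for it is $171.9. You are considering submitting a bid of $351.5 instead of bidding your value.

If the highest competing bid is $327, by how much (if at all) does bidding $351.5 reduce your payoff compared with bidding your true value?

Bidding your value $171.9: you lose (since $171.9 < $327). Payoff $0.
Bidding $351.5: you win and pay $327. Payoff $171.9 − $327 = −$155.1.
The competing bid $327 lies between your value and your inflated bid, so overbidding wins an item priced above your value.
Loss from deviating = $0 − (−$155.1) = $155.1.
In a second-price auction your bid sets only whether you win, not what you pay, so bidding your true value is weakly dominant.

$155.1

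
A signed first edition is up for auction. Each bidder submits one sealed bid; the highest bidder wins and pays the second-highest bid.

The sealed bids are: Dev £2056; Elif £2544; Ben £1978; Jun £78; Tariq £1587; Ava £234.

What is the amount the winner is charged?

Highest bid: Elif at £2544, so Elif wins.
Second-highest bid: Dev at £2056 — that is the price the winner pays.

£2056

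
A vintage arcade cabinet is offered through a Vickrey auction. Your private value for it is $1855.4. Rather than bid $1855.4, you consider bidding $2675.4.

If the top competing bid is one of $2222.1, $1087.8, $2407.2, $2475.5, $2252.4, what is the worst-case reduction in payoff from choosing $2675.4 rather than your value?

$2222.1: truthful gives $0, deviation gives −$366.7 → loss $366.7.
$1087.8: same outcome either way → loss $0.
$2407.2: truthful gives $0, deviation gives −$551.8 → loss $551.8.
$2475.5: truthful gives $0, deviation gives −$620.1 → loss $620.1.
$2252.4: truthful gives $0, deviation gives −$397 → loss $397.
Maximum loss: $620.1.

$620.1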